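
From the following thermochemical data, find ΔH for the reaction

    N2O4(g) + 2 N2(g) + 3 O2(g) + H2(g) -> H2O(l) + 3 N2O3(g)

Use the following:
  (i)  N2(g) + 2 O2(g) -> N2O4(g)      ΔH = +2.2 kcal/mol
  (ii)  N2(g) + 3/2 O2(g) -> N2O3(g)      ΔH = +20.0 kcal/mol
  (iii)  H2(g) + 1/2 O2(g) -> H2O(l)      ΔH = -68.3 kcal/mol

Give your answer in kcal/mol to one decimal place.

(i) reversed (N2O4(g) must end up as a reactant): -2.2 kcal/mol
(ii) × 3 (×3 to match 3 N2O3(g) in the target): (3)·(+20.0) = +60.0 kcal/mol
(iii) as written (H2O(l) already on the product side): -68.3 kcal/mol
Since enthalpy is a state function, ΔH = (-1)·(+2.2) + (3)·(+20.0) + (1)·(-68.3) = -10.5 kcal/mol

ΔH = -10.5 kcal/mol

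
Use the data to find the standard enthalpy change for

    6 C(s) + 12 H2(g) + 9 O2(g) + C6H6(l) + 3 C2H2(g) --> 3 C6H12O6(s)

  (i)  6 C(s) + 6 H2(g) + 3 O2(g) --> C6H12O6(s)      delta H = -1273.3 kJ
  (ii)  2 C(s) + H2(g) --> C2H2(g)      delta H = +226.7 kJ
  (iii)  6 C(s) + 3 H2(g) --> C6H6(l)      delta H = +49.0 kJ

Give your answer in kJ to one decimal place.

(i) × 3: (3)·(-1273.3) = -3819.9 kJ
(ii) reversed and × 3: (-3)·(+226.7) = -680.1 kJ
(iii) reversed: -49.0 kJ
Combining the equations, delta H = (3)·(-1273.3) + (-3)·(+226.7) + (-1)·(+49.0) = -4549.0 kJ

delta H = -4549.0 kJ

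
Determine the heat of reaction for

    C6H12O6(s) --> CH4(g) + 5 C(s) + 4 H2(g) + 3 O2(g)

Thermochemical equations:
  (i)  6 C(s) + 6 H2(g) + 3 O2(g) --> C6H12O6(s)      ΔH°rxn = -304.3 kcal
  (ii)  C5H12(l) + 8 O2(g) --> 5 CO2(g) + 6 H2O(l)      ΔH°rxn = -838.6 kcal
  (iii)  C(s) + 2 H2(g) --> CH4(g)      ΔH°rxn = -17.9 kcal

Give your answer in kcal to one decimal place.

(i) reversed (C6H12O6(s) must end up as a reactant): +304.3 kcal
(ii): not needed (CO2(g) appears nowhere else).
(iii) as written (CH4(g) already on the product side): -17.9 kcal
By Hess's law, ΔH°rxn = (-1)·(-304.3) + (1)·(-17.9) = 286.4 kcal

ΔH°rxn = 286.4 kcal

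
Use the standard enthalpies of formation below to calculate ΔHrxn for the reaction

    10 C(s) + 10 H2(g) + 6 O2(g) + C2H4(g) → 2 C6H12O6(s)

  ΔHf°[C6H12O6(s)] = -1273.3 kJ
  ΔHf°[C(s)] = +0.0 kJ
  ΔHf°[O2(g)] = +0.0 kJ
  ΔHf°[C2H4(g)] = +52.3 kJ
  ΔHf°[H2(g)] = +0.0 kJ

ΔH°rxn = Σ nΔHf°(products) − Σ nΔHf°(reactants).
Products: 2·(-1273.3) = -2546.6
Reactants: 10·(+0.0) + 10·(+0.0) + 6·(+0.0) + 1·(+52.3) = +52.3
ΔHrxn = (-2546.6) − (+52.3) = -2598.9 kJ

ΔHrxn = -2598.9 kJ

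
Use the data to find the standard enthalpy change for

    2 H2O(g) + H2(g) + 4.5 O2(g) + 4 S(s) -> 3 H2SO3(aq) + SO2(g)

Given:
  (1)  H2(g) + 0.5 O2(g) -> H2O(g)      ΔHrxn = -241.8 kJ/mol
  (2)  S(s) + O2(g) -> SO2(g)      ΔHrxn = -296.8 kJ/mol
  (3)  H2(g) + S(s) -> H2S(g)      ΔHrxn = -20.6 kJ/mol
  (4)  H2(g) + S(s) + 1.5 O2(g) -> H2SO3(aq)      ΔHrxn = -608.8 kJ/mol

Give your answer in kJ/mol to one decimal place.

ΔHrxn = -1639.6 kJ/mol

(1) reversed and × 2 (H2O(g) must end up as a reactant; ×2 to match 2 H2O(g) in the target): (-2)·(-241.8) = +483.6 kJ/mol
(2) as written (SO2(g) already on the product side): -296.8 kJ/mol
(3): not needed (H2S(g) appears nowhere else).
(4) × 3 (scale by 3 for the 3 H2SO3(aq)): (3)·(-608.8) = -1826.4 kJ/mol
ΔHrxn = (+483.6) + (-296.8) + (-1826.4) = -1639.6 kJ/mol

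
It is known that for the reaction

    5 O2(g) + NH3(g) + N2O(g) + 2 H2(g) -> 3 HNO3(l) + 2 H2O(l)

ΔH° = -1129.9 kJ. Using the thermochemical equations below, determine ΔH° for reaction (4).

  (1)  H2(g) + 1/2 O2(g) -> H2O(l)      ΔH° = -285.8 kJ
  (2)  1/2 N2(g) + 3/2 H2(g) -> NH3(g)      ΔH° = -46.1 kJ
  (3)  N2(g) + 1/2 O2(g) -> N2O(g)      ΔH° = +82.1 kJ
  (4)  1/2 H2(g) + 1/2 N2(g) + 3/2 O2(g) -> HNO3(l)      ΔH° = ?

ΔH° = -174.1 kJ

(1) × 2: (2)·(-285.8) = -571.6 kJ
(2) reversed: +46.1 kJ
(3) reversed: -82.1 kJ
(4) × 3: contributes 3·x
-1129.9 = (-571.6) + (+46.1) + (-82.1) + 3·x
x = (-1129.9 − (-607.6)) / (3) = -174.1 kJ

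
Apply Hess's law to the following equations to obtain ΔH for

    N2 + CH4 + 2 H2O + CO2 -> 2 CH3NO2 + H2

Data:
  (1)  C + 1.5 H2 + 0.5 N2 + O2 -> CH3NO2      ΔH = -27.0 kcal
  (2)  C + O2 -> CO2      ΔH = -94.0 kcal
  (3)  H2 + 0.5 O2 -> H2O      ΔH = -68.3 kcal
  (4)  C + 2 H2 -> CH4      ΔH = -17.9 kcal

ΔH = 194.5 kcal

(1) × 2: (2)·(-27.0) = -54.0 kcal
(2) reversed: +94.0 kcal
(3) reversed and × 2: (-2)·(-68.3) = +136.6 kcal
(4) reversed: +17.9 kcal
ΔH = (2)·(-27.0) + (-1)·(-94.0) + (-2)·(-68.3) + (-1)·(-17.9) = 194.5 kcal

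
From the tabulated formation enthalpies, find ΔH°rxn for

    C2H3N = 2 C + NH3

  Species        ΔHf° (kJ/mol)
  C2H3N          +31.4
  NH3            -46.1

ΔH°rxn = -77.5 kJ/mol

ΔH°rxn = Σ nΔHf°(products) − Σ nΔHf°(reactants).
Products: 2·(+0.0) + 1·(-46.1) = -46.1
Reactants: 1·(+31.4) = +31.4
ΔH°rxn = (-46.1) − (+31.4) = -77.5 kJ/mol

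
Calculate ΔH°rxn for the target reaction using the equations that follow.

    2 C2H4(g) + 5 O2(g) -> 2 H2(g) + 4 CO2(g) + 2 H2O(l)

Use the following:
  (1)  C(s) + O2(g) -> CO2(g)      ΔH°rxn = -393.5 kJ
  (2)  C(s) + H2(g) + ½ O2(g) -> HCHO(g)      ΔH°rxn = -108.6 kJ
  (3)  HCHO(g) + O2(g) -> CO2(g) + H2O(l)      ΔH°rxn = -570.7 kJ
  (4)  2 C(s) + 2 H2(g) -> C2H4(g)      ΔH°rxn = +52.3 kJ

(1) × 2: (2)·(-393.5) = -787.0 kJ
(2) × 2: (2)·(-108.6) = -217.2 kJ
(3) × 2: (2)·(-570.7) = -1141.4 kJ
(4) reversed and × 2: (-2)·(+52.3) = -104.6 kJ
ΔH°rxn = (2)·(-393.5) + (2)·(-108.6) + (2)·(-570.7) + (-2)·(+52.3) = -2250.2 kJ

ΔH°rxn = -2250.2 kJ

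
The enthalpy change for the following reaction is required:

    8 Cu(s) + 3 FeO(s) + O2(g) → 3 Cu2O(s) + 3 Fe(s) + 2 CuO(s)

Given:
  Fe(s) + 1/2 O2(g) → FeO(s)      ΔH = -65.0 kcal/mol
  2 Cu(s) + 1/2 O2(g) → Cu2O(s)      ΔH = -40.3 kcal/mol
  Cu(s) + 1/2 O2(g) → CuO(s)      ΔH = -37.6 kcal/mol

ΔH = -1.1 kcal/mol

equation 1 reversed and × 3: (-3)·(-65.0) = +195.0 kcal/mol
equation 2 × 3: (3)·(-40.3) = -120.9 kcal/mol
equation 3 × 2: (2)·(-37.6) = -75.2 kcal/mol
By Hess's law, ΔH = (+195.0) + (-120.9) + (-75.2) = -1.1 kcal/mol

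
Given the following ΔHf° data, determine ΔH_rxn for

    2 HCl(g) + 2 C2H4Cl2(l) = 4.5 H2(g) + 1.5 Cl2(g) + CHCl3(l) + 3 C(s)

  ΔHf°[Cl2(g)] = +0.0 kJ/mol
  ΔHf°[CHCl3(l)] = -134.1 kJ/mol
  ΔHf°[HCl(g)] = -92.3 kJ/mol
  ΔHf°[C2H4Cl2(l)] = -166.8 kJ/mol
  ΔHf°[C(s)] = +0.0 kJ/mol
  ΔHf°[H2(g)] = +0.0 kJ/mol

ΔH_rxn = 384.1 kJ/mol

Products: 9/2·(+0.0) + 3/2·(+0.0) + 1·(-134.1) + 3·(+0.0) = -134.1
Reactants: 2·(-92.3) + 2·(-166.8) = -518.2
ΔH_rxn = (-134.1) − (-518.2) = 384.1 kJ/mol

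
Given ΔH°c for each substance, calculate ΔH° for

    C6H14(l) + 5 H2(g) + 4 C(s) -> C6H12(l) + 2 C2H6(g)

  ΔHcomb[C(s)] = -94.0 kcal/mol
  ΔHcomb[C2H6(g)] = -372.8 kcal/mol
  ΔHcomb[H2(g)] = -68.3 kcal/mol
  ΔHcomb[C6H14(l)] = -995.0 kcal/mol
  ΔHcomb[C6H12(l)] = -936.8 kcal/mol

ΔH° = -30.1 kcal/mol

With combustion enthalpies, reactants minus products:
= [1·(-995.0) + 5·(-68.3) + 4·(-94.0)] − [1·(-936.8) + 2·(-372.8)]
= -30.1 kcal/mol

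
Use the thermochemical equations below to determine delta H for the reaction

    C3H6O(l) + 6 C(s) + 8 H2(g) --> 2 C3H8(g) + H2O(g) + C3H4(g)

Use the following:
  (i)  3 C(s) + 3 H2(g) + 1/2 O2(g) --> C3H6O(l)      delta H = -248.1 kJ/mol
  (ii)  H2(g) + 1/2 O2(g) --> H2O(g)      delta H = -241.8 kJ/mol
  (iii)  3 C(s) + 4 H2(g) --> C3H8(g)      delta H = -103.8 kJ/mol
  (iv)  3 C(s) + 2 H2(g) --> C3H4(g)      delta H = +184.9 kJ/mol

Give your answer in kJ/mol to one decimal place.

delta H = -16.4 kJ/mol

(i) reversed: +248.1 kJ/mol
(ii) as written: -241.8 kJ/mol
(iii) × 2: (2)·(-103.8) = -207.6 kJ/mol
(iv) as written: +184.9 kJ/mol
Combining the equations, delta H = (-1)·(-248.1) + (1)·(-241.8) + (2)·(-103.8) + (1)·(+184.9) = -16.4 kJ/mol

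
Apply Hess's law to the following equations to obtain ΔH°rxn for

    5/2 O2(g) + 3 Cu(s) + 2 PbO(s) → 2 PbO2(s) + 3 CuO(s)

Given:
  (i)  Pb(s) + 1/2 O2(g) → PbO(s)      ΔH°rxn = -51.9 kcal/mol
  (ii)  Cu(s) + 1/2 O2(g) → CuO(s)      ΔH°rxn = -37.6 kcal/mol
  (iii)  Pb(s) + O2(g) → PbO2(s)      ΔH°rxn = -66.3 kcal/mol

(i) reversed and × 2: (-2)·(-51.9) = +103.8 kcal/mol
(ii) × 3: (3)·(-37.6) = -112.8 kcal/mol
(iii) × 2: (2)·(-66.3) = -132.6 kcal/mol
ΔH°rxn = (-2)·(-51.9) + (3)·(-37.6) + (2)·(-66.3) = -141.6 kcal/mol

ΔH°rxn = -141.6 kcal/mol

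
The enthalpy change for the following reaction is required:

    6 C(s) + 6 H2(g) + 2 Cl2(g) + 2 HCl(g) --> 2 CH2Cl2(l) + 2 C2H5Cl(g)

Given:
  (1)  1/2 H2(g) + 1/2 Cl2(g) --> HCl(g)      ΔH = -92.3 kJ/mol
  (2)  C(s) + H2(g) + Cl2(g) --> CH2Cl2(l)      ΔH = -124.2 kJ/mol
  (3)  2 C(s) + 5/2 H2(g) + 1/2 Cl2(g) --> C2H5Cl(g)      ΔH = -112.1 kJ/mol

(1) reversed and × 2 (reverse to put HCl(g) on the reactant side; ×2 to match 2 HCl(g) in the target): (-2)·(-92.3) = +184.6 kJ/mol
(2) × 2 (scale by 2 for the 2 CH2Cl2(l)): (2)·(-124.2) = -248.4 kJ/mol
(3) × 2 (×2 to match 2 C2H5Cl(g) in the target): (2)·(-112.1) = -224.2 kJ/mol
Summing the manipulated equations, ΔH = (-2)·(-92.3) + (2)·(-124.2) + (2)·(-112.1) = -288.0 kJ/mol

ΔH = -288.0 kJ/mol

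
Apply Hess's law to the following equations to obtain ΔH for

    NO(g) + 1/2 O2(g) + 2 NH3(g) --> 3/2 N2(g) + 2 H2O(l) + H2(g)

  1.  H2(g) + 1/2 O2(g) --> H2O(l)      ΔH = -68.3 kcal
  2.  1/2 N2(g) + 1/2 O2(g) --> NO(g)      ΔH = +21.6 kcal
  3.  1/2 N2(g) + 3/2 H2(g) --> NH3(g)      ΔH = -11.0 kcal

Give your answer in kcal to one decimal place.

ΔH = -136.2 kcal

eq. 1 × 2: (2)·(-68.3) = -136.6 kcal
eq. 2 reversed: -21.6 kcal
eq. 3 reversed and × 2: (-2)·(-11.0) = +22.0 kcal
By Hess's law, ΔH = (2)·(-68.3) + (-1)·(+21.6) + (-2)·(-11.0) = -136.2 kcal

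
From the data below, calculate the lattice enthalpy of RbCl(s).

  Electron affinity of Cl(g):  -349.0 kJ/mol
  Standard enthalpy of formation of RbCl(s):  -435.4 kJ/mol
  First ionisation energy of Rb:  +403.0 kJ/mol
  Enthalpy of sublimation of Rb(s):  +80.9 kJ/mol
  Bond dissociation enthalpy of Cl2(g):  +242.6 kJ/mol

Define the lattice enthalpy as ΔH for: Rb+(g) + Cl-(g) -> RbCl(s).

ΔHf° = 1·ΔHsub + 1·(ΣIE) + 1/2·D(Cl2) + 1·EA + U
-435.4 = 1·(+80.9) + 1·(+403.0) + 1/2·(+242.6) + 1·(-349.0) + U
U = -435.4 − (+256.2) = -691.6 kJ/mol

U = -691.6 kJ/mol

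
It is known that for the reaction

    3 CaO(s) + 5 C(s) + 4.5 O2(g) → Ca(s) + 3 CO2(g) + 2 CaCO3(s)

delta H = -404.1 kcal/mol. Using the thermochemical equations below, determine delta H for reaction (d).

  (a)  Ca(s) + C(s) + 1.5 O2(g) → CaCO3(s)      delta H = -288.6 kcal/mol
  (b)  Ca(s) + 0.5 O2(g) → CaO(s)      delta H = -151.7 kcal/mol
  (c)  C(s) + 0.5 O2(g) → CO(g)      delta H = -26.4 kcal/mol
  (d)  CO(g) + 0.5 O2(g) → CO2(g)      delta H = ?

(a) × 2: (2)·(-288.6) = -577.2 kcal/mol
(b) reversed and × 3: (-3)·(-151.7) = +455.1 kcal/mol
(c) × 3: (3)·(-26.4) = -79.2 kcal/mol
(d) × 3: contributes 3·x
-404.1 = (-577.2) + (+455.1) + (-79.2) + 3·x
x = (-404.1 − (-201.3)) / (3) = -67.6 kcal/mol

delta H = -67.6 kcal/mol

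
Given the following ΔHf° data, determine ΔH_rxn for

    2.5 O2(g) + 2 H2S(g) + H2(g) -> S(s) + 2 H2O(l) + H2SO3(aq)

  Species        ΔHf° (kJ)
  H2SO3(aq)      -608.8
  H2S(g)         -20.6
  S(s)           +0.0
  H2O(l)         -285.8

ΔH_rxn = -1139.2 kJ

Products: 1·(+0.0) + 2·(-285.8) + 1·(-608.8) = -1180.4
Reactants: 5/2·(+0.0) + 2·(-20.6) + 1·(+0.0) = -41.2
ΔH_rxn = (-1180.4) − (-41.2) = -1139.2 kJ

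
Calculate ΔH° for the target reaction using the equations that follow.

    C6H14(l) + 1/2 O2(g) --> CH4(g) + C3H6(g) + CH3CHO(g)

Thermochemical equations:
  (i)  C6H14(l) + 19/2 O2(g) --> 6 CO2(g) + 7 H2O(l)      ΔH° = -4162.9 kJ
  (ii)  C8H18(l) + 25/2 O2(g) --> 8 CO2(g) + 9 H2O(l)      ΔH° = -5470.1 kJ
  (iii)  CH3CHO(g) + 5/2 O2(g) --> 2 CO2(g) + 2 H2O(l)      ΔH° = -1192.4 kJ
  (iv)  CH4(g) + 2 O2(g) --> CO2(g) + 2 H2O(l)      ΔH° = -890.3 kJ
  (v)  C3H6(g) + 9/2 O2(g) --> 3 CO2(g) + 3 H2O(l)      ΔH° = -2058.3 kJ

(i) as written (C6H14(l) already on the reactant side): -4162.9 kJ
(ii): not needed (C8H18(l) appears nowhere else).
(iii) reversed (reverse to put CH3CHO(g) on the product side): +1192.4 kJ
(iv) reversed (CH4(g) must end up as a product): +890.3 kJ
(v) reversed (reverse to put C3H6(g) on the product side): +2058.3 kJ
Since enthalpy is a state function, ΔH° = (1)·(-4162.9) + (-1)·(-1192.4) + (-1)·(-890.3) + (-1)·(-2058.3) = -21.9 kJ

ΔH° = -21.9 kJ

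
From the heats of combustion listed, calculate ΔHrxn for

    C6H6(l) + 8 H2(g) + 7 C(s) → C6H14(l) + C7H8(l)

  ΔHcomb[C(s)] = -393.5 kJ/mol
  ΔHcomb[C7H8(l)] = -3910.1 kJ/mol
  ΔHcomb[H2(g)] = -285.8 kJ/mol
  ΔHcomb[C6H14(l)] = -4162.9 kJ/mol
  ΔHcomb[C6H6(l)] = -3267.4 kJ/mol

With combustion enthalpies, reactants minus products:
= [1·(-3267.4) + 8·(-285.8) + 7·(-393.5)] − [1·(-4162.9) + 1·(-3910.1)]
= -235.3 kJ/mol

ΔHrxn = -235.3 kJ/mol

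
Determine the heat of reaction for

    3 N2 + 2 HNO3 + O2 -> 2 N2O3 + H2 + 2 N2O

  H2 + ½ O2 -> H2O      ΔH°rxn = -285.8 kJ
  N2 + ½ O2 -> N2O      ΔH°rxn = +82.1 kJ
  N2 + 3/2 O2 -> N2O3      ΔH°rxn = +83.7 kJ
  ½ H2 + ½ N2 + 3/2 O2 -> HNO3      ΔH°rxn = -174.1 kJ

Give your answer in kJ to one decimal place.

equation 1: not needed.
equation 2 × 2: (2)·(+82.1) = +164.2 kJ
equation 3 × 2: (2)·(+83.7) = +167.4 kJ
equation 4 reversed and × 2: (-2)·(-174.1) = +348.2 kJ
Combining the equations, ΔH°rxn = (2)·(+82.1) + (2)·(+83.7) + (-2)·(-174.1) = 679.8 kJ

ΔH°rxn = 679.8 kJ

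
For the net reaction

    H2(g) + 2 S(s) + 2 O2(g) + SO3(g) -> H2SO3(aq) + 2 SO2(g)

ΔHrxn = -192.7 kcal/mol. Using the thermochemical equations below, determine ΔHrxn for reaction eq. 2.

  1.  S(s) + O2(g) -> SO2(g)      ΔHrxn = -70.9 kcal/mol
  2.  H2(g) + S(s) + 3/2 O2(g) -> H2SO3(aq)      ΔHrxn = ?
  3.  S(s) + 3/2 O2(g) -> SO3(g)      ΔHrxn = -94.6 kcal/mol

eq. 1 × 2: (2)·(-70.9) = -141.8 kcal/mol
eq. 2 as written: contributes x
eq. 3 reversed: +94.6 kcal/mol
-192.7 = (-141.8) + (+94.6) + x
x = (-192.7 − (-47.2)) / (1) = -145.5 kcal/mol

ΔHrxn = -145.5 kcal/mol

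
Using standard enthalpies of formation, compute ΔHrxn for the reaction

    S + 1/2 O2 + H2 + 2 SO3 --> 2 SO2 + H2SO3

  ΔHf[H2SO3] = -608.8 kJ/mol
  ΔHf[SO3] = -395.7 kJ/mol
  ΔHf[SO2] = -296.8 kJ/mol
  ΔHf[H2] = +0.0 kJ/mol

ΔHrxn = -411.0 kJ/mol

Products: 2·(-296.8) + 1·(-608.8) = -1202.4
Reactants: 1·(+0.0) + 1/2·(+0.0) + 1·(+0.0) + 2·(-395.7) = -791.4
ΔHrxn = (-1202.4) − (-791.4) = -411.0 kJ/mol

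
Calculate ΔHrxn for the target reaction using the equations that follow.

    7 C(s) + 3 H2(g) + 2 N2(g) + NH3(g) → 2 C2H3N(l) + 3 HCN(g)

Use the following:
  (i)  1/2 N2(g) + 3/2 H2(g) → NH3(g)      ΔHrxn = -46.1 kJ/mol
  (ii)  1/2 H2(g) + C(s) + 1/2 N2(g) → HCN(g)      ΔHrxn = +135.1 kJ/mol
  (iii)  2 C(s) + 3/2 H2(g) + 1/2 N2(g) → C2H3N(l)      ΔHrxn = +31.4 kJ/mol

(i) reversed: +46.1 kJ/mol
(ii) × 3: (3)·(+135.1) = +405.3 kJ/mol
(iii) × 2: (2)·(+31.4) = +62.8 kJ/mol
Combining the equations, ΔHrxn = (-1)·(-46.1) + (3)·(+135.1) + (2)·(+31.4) = 514.2 kJ/mol

ΔHrxn = 514.2 kJ/mol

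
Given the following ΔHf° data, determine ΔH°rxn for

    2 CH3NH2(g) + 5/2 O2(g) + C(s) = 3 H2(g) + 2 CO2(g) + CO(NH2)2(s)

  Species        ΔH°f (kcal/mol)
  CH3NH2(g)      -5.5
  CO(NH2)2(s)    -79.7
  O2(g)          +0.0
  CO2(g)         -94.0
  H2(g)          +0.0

ΔH°rxn = -256.7 kcal/mol

Products: 3·(+0.0) + 2·(-94.0) + 1·(-79.7) = -267.7
Reactants: 2·(-5.5) + 5/2·(+0.0) + 1·(+0.0) = -11.0
ΔH°rxn = (-267.7) − (-11.0) = -256.7 kcal/mol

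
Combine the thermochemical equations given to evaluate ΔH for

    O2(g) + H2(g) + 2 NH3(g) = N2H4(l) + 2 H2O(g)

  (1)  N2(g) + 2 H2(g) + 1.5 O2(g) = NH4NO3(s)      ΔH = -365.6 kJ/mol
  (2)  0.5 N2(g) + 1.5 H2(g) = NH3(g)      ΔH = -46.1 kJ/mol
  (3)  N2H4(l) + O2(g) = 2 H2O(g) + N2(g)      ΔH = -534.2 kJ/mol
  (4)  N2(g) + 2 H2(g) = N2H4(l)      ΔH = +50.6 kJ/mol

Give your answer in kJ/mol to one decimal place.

ΔH = -340.8 kJ/mol

(1): not needed.
(2) reversed and × 2: (-2)·(-46.1) = +92.2 kJ/mol
(3) as written: -534.2 kJ/mol
(4) × 2: (2)·(+50.6) = +101.2 kJ/mol
ΔH = (+92.2) + (-534.2) + (+101.2) = -340.8 kJ/mol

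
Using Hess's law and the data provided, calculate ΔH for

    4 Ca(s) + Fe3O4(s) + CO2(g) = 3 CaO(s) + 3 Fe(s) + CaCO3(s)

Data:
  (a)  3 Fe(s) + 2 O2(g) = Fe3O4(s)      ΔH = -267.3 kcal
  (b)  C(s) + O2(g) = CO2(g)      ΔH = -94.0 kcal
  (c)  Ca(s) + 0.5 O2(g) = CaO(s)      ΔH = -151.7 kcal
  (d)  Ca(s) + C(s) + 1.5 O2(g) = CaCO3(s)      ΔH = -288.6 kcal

ΔH = -382.4 kcal

(a) reversed (Fe3O4(s) must end up as a reactant): +267.3 kcal
(b) reversed (CO2(g) must end up as a reactant): +94.0 kcal
(c) × 3 (scale by 3 for the 3 CaO(s)): (3)·(-151.7) = -455.1 kcal
(d) as written (CaCO3(s) already on the product side): -288.6 kcal
By Hess's law, ΔH = (+267.3) + (+94.0) + (-455.1) + (-288.6) = -382.4 kcal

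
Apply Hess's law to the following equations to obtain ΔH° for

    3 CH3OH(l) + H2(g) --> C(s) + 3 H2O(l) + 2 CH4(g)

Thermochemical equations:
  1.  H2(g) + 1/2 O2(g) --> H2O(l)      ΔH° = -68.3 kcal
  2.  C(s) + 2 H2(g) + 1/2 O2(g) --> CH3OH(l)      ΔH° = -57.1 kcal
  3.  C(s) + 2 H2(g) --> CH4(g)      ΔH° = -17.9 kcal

ΔH° = -69.4 kcal

eq. 1 × 3: (3)·(-68.3) = -204.9 kcal
eq. 2 reversed and × 3: (-3)·(-57.1) = +171.3 kcal
eq. 3 × 2: (2)·(-17.9) = -35.8 kcal
Summing the manipulated equations, ΔH° = (-204.9) + (+171.3) + (-35.8) = -69.4 kcal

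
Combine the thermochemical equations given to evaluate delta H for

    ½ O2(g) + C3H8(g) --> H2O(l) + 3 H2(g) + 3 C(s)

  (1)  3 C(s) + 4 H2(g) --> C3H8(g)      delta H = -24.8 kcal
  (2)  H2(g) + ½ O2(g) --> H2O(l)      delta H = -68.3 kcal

(1) reversed: +24.8 kcal
(2) as written: -68.3 kcal
delta H = (+24.8) + (-68.3) = -43.5 kcal

delta H = -43.5 kcal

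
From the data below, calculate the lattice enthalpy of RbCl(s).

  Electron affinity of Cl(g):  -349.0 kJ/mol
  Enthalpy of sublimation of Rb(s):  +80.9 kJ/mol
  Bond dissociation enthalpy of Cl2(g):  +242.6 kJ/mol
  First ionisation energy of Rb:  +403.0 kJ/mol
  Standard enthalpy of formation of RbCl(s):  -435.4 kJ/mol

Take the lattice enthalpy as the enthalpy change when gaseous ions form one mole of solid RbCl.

ΔHf° = 1·ΔHsub + 1·(ΣIE) + 1/2·D(Cl2) + 1·EA + U
-435.4 = 1·(+80.9) + 1·(+403.0) + 1/2·(+242.6) + 1·(-349.0) + U
U = -435.4 − (+256.2) = -691.6 kJ/mol

U = -691.6 kJ/mol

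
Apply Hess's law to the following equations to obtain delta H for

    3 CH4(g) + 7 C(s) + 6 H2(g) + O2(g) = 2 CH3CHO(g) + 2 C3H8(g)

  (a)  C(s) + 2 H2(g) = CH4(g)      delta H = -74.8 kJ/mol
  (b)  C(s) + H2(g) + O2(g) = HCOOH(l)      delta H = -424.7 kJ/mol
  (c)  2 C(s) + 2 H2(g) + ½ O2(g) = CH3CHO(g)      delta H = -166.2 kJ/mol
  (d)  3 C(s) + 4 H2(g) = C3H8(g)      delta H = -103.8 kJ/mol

(a) reversed and × 3: (-3)·(-74.8) = +224.4 kJ/mol
(b): not needed.
(c) × 2: (2)·(-166.2) = -332.4 kJ/mol
(d) × 2: (2)·(-103.8) = -207.6 kJ/mol
delta H = (-3)·(-74.8) + (2)·(-166.2) + (2)·(-103.8) = -315.6 kJ/mol

delta H = -315.6 kJ/mol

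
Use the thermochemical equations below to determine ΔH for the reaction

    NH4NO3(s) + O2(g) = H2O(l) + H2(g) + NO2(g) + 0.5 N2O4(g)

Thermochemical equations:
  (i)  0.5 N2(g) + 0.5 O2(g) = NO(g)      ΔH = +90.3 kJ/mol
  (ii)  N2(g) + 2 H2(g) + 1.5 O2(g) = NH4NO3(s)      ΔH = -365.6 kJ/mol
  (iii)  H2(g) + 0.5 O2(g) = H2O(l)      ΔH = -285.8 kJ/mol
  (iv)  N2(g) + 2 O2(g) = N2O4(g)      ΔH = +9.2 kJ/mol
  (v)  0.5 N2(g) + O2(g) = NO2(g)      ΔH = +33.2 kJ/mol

(i): not needed (NO(g) appears nowhere else).
(ii) reversed (NH4NO3(s) must end up as a reactant): +365.6 kJ/mol
(iii) as written (H2O(l) already on the product side): -285.8 kJ/mol
(iv) × 1/2 (×1/2 to match 1/2 N2O4(g) in the target): (1/2)·(+9.2) = +4.6 kJ/mol
(v) as written (NO2(g) already on the product side): +33.2 kJ/mol
ΔH = (+365.6) + (-285.8) + (+4.6) + (+33.2) = 117.6 kJ/mol

ΔH = 117.6 kJ/mol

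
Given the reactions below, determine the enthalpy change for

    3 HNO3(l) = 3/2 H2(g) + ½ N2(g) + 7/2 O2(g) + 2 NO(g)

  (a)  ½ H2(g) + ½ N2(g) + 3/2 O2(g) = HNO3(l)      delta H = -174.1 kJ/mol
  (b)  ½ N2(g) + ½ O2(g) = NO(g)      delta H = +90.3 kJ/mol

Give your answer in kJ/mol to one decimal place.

delta H = 702.9 kJ/mol

(a) reversed and × 3 (HNO3(l) must end up as a reactant; scale by 3 for the 3 HNO3(l)): (-3)·(-174.1) = +522.3 kJ/mol
(b) × 2 (scale by 2 for the 2 NO(g)): (2)·(+90.3) = +180.6 kJ/mol
Combining the equations, delta H = (+522.3) + (+180.6) = 702.9 kJ/mol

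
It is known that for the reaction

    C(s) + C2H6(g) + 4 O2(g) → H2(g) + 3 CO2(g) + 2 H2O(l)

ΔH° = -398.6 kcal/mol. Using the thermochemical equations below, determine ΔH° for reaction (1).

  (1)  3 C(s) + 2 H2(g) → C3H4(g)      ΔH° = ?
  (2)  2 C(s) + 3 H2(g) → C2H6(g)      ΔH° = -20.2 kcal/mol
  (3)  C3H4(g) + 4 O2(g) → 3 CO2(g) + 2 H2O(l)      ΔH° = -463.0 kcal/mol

(1) as written: contributes x
(2) reversed (C2H6(g) must end up as a reactant): +20.2 kcal/mol
(3) as written (CO2(g) already on the product side): -463.0 kcal/mol
-398.6 = (+20.2) + (-463.0) + x
x = (-398.6 − (-442.8)) / (1) = 44.2 kcal/mol

ΔH° = 44.2 kcal/mol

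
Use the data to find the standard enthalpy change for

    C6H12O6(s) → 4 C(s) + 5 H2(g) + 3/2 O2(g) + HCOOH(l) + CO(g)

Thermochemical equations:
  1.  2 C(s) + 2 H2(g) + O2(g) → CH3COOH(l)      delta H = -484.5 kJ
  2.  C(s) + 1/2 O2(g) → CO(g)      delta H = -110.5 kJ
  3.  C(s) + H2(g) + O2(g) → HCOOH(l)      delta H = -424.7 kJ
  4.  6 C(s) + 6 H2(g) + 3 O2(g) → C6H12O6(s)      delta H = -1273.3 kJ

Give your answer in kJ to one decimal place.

delta H = 738.1 kJ

eq. 1: not needed (CH3COOH(l) appears nowhere else).
eq. 2 as written (CO(g) already on the product side): -110.5 kJ
eq. 3 as written (HCOOH(l) already on the product side): -424.7 kJ
eq. 4 reversed (C6H12O6(s) must end up as a reactant): +1273.3 kJ
delta H = (1)·(-110.5) + (1)·(-424.7) + (-1)·(-1273.3) = 738.1 kJ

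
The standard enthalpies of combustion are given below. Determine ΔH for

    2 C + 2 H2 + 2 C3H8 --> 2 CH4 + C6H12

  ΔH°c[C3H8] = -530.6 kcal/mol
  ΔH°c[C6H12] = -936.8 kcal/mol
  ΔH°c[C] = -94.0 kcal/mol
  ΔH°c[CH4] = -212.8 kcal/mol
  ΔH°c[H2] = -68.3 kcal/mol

ΔH = -23.4 kcal/mol

With combustion enthalpies, reactants minus products:
= [2·(-94.0) + 2·(-68.3) + 2·(-530.6)] − [2·(-212.8) + 1·(-936.8)]
= -23.4 kcal/mol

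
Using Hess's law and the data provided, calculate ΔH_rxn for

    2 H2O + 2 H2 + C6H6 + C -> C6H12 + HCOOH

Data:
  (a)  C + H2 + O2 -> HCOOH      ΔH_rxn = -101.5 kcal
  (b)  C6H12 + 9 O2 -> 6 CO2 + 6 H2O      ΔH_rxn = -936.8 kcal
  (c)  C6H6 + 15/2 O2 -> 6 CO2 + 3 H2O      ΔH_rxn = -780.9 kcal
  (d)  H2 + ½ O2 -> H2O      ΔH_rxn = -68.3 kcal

ΔH_rxn = -13.9 kcal

(a) as written (HCOOH already on the product side): -101.5 kcal
(b) reversed (reverse to put C6H12 on the product side): +936.8 kcal
(c) as written (C6H6 already on the reactant side): -780.9 kcal
(d) as written: -68.3 kcal
Summing the manipulated equations, ΔH_rxn = (1)·(-101.5) + (-1)·(-936.8) + (1)·(-780.9) + (1)·(-68.3) = -13.9 kcal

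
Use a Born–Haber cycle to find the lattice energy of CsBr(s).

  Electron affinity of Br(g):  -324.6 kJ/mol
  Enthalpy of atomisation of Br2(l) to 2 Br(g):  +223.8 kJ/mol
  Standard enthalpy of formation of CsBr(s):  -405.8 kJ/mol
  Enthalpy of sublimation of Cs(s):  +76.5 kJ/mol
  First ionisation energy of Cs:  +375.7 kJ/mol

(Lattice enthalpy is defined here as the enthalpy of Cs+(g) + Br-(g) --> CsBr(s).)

U = -645.3 kJ/mol

ΔHf° = 1·ΔHsub + 1·(ΣIE) + 1/2·D(Br2) + 1·EA + U
-405.8 = 1·(+76.5) + 1·(+375.7) + 1/2·(+223.8) + 1·(-324.6) + U
U = -405.8 − (+239.5) = -645.3 kJ/mol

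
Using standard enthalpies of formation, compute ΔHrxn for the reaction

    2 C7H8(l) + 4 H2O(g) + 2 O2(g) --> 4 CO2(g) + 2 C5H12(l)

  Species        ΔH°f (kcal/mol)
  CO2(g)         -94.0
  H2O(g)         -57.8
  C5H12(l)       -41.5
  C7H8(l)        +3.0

ΔH°rxn = Σ nΔHf°(products) − Σ nΔHf°(reactants).
Products: 4·(-94.0) + 2·(-41.5) = -459.0
Reactants: 2·(+3.0) + 4·(-57.8) + 2·(+0.0) = -225.2
ΔHrxn = (-459.0) − (-225.2) = -233.8 kcal/mol

ΔHrxn = -233.8 kcal/mol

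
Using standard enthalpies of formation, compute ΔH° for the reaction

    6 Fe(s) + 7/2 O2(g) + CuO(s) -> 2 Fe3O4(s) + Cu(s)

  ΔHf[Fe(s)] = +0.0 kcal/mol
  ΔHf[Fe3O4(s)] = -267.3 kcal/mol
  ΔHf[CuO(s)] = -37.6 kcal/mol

ΔH° = -497.0 kcal/mol

Products: 2·(-267.3) + 1·(+0.0) = -534.6
Reactants: 6·(+0.0) + 7/2·(+0.0) + 1·(-37.6) = -37.6
ΔH° = (-534.6) − (-37.6) = -497.0 kcal/mol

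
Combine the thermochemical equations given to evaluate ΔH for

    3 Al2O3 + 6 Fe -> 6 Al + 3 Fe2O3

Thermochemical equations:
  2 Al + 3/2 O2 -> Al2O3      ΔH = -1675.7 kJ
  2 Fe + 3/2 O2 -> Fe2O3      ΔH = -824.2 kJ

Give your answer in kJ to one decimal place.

equation 1 reversed and × 3 (reverse to put Al2O3 on the reactant side; ×3 to match 3 Al2O3 in the target): (-3)·(-1675.7) = +5027.1 kJ
equation 2 × 3 (×3 to match 3 Fe2O3 in the target): (3)·(-824.2) = -2472.6 kJ
ΔH = (-3)·(-1675.7) + (3)·(-824.2) = 2554.5 kJ

ΔH = 2554.5 kJ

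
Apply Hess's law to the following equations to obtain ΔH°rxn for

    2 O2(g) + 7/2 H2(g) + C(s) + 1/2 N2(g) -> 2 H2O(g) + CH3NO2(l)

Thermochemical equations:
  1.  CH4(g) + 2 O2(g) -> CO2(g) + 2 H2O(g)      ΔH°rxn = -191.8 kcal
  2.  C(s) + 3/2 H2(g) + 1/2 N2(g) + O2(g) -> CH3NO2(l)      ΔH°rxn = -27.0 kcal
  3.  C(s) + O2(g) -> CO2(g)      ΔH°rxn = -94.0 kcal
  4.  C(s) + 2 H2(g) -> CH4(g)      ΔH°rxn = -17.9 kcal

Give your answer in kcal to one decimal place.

eq. 1 as written (H2O(g) already on the product side): -191.8 kcal
eq. 2 as written (CH3NO2(l) already on the product side): -27.0 kcal
eq. 3 reversed: +94.0 kcal
eq. 4 as written: -17.9 kcal
By Hess's law, ΔH°rxn = (1)·(-191.8) + (1)·(-27.0) + (-1)·(-94.0) + (1)·(-17.9) = -142.7 kcal

ΔH°rxn = -142.7 kcal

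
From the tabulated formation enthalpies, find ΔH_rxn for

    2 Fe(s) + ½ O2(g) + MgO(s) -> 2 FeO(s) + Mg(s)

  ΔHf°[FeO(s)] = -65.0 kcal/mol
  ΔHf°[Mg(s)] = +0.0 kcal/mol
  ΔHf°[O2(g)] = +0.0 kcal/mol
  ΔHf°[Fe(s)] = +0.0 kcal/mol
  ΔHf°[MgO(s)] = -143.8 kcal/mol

Products: 2·(-65.0) + 1·(+0.0) = -130.0
Reactants: 2·(+0.0) + 1/2·(+0.0) + 1·(-143.8) = -143.8
ΔH_rxn = (-130.0) − (-143.8) = 13.8 kcal/mol

ΔH_rxn = 13.8 kcal/mol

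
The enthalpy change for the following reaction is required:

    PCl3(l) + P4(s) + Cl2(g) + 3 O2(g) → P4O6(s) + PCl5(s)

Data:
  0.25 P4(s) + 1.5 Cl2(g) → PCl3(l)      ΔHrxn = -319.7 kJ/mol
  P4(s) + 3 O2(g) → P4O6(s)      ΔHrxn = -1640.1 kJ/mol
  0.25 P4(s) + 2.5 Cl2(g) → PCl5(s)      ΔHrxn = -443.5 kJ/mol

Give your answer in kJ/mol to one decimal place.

equation 1 reversed (reverse to put PCl3(l) on the reactant side): +319.7 kJ/mol
equation 2 as written (P4O6(s) already on the product side): -1640.1 kJ/mol
equation 3 as written (PCl5(s) already on the product side): -443.5 kJ/mol
ΔHrxn = (-1)·(-319.7) + (1)·(-1640.1) + (1)·(-443.5) = -1763.9 kJ/mol

ΔHrxn = -1763.9 kJ/mol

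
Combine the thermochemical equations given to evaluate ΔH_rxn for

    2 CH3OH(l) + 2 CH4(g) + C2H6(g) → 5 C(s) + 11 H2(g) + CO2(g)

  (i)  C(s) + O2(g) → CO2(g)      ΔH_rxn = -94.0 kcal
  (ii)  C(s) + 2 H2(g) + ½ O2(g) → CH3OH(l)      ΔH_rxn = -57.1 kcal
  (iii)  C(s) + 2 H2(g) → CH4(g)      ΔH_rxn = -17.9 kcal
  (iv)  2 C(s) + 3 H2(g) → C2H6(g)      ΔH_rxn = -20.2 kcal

(i) as written (CO2(g) already on the product side): -94.0 kcal
(ii) reversed and × 2 (CH3OH(l) must end up as a reactant; ×2 to match 2 CH3OH(l) in the target): (-2)·(-57.1) = +114.2 kcal
(iii) reversed and × 2 (CH4(g) must end up as a reactant; scale by 2 for the 2 CH4(g)): (-2)·(-17.9) = +35.8 kcal
(iv) reversed (reverse to put C2H6(g) on the reactant side): +20.2 kcal
Since enthalpy is a state function, ΔH_rxn = (1)·(-94.0) + (-2)·(-57.1) + (-2)·(-17.9) + (-1)·(-20.2) = 76.2 kcal

ΔH_rxn = 76.2 kcal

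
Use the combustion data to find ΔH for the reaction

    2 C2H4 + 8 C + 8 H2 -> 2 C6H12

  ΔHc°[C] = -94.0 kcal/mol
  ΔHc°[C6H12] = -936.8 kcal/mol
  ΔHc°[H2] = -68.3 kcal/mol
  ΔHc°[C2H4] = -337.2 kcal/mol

With combustion enthalpies, reactants minus products:
= [2·(-337.2) + 8·(-94.0) + 8·(-68.3)] − [2·(-936.8)]
= -99.2 kcal/mol

ΔH = -99.2 kcal/mol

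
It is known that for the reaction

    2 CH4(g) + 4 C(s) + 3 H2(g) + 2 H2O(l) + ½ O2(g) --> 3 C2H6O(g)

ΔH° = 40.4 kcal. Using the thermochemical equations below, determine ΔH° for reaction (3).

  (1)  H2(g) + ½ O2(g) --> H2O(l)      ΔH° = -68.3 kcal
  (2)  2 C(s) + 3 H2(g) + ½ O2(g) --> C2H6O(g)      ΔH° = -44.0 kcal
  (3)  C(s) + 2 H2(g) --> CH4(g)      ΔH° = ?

(1) reversed and × 2: (-2)·(-68.3) = +136.6 kcal
(2) × 3: (3)·(-44.0) = -132.0 kcal
(3) reversed and × 2: contributes −2·x
+40.4 = (+136.6) + (-132.0) − 2·x
x = (+40.4 − (+4.6)) / (-2) = -17.9 kcal

ΔH° = -17.9 kcal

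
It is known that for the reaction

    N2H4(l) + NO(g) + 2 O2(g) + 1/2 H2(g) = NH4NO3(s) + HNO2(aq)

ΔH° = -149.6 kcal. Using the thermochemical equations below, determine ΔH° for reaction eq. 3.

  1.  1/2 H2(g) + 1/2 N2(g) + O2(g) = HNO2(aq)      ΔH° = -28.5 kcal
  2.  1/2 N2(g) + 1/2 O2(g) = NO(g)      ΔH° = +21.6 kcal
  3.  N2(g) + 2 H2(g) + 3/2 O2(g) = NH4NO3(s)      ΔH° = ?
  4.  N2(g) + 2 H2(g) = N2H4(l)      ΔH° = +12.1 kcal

ΔH° = -87.4 kcal

eq. 1 as written (HNO2(aq) already on the product side): -28.5 kcal
eq. 2 reversed (NO(g) must end up as a reactant): -21.6 kcal
eq. 3 as written (NH4NO3(s) already on the product side): contributes x
eq. 4 reversed (reverse to put N2H4(l) on the reactant side): -12.1 kcal
-149.6 = (-28.5) + (-21.6) + (-12.1) + x
x = (-149.6 − (-62.2)) / (1) = -87.4 kcal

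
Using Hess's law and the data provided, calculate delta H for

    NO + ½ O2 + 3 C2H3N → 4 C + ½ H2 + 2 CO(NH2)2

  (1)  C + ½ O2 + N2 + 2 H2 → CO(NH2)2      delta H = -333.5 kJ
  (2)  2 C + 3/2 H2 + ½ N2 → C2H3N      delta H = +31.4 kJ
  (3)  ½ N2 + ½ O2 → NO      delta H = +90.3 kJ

delta H = -851.5 kJ

(1) × 2: (2)·(-333.5) = -667.0 kJ
(2) reversed and × 3: (-3)·(+31.4) = -94.2 kJ
(3) reversed: -90.3 kJ
delta H = (-667.0) + (-94.2) + (-90.3) = -851.5 kJ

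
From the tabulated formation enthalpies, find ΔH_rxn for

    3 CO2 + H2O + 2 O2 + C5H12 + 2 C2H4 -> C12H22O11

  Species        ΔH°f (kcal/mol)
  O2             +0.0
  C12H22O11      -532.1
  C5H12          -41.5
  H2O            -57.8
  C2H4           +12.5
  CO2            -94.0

ΔH_rxn = -175.8 kcal/mol

Products: 1·(-532.1) = -532.1
Reactants: 3·(-94.0) + 1·(-57.8) + 2·(+0.0) + 1·(-41.5) + 2·(+12.5) = -356.3
ΔH_rxn = (-532.1) − (-356.3) = -175.8 kcal/mol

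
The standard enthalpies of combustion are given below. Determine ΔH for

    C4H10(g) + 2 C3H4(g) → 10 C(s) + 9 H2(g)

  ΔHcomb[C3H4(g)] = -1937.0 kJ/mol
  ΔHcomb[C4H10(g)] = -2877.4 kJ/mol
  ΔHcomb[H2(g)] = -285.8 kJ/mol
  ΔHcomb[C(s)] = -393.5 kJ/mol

ΔH = -244.2 kJ/mol

With combustion enthalpies, reactants minus products:
= [1·(-2877.4) + 2·(-1937.0)] − [10·(-393.5) + 9·(-285.8)]
= -244.2 kJ/mol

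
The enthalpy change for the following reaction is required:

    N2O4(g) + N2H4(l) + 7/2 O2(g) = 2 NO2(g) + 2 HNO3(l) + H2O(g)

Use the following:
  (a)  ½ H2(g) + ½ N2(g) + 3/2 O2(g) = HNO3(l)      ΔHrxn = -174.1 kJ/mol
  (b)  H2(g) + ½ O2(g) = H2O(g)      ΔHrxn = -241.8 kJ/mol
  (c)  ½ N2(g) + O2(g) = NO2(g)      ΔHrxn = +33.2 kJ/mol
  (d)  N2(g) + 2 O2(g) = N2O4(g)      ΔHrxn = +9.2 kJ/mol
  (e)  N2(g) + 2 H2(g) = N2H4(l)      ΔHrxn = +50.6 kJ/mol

(a) × 2 (×2 to match 2 HNO3(l) in the target): (2)·(-174.1) = -348.2 kJ/mol
(b) as written (H2O(g) already on the product side): -241.8 kJ/mol
(c) × 2 (×2 to match 2 NO2(g) in the target): (2)·(+33.2) = +66.4 kJ/mol
(d) reversed (reverse to put N2O4(g) on the reactant side): -9.2 kJ/mol
(e) reversed (N2H4(l) must end up as a reactant): -50.6 kJ/mol
ΔHrxn = (-348.2) + (-241.8) + (+66.4) + (-9.2) + (-50.6) = -583.4 kJ/mol

ΔHrxn = -583.4 kJ/mol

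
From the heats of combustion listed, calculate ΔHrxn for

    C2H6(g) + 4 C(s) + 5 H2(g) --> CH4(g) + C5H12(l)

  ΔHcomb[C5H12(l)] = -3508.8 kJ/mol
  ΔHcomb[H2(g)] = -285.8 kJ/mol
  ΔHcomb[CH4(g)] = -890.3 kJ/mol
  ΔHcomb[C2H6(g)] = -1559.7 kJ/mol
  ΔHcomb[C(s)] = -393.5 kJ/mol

With combustion enthalpies, reactants minus products:
= [1·(-1559.7) + 4·(-393.5) + 5·(-285.8)] − [1·(-890.3) + 1·(-3508.8)]
= -163.6 kJ/mol

ΔHrxn = -163.6 kJ/mol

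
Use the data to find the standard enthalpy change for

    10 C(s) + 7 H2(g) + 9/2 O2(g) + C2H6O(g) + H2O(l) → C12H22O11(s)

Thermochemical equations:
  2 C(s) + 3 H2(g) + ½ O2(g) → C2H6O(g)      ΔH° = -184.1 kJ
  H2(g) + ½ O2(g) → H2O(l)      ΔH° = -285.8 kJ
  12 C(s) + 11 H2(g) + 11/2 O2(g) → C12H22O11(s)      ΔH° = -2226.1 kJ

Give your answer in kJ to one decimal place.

ΔH° = -1756.2 kJ

equation 1 reversed (C2H6O(g) must end up as a reactant): +184.1 kJ
equation 2 reversed (H2O(l) must end up as a reactant): +285.8 kJ
equation 3 as written (C12H22O11(s) already on the product side): -2226.1 kJ
ΔH° = (-1)·(-184.1) + (-1)·(-285.8) + (1)·(-2226.1) = -1756.2 kJ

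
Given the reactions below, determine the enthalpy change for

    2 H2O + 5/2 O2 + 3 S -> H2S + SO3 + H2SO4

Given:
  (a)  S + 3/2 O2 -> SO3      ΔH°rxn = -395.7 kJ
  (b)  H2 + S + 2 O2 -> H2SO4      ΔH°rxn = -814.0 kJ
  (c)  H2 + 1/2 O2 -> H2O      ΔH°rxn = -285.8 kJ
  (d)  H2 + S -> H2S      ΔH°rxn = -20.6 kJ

ΔH°rxn = -658.7 kJ

(a) as written (SO3 already on the product side): -395.7 kJ
(b) as written (H2SO4 already on the product side): -814.0 kJ
(c) reversed and × 2 (H2O must end up as a reactant; scale by 2 for the 2 H2O): (-2)·(-285.8) = +571.6 kJ
(d) as written (H2S already on the product side): -20.6 kJ
Since enthalpy is a state function, ΔH°rxn = (-395.7) + (-814.0) + (+571.6) + (-20.6) = -658.7 kJ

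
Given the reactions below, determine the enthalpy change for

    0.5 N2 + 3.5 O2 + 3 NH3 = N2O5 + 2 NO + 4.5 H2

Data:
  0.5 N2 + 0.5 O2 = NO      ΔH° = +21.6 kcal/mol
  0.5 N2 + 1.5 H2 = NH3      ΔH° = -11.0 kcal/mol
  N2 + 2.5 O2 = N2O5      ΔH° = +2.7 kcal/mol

equation 1 × 2 (×2 to match 2 NO in the target): (2)·(+21.6) = +43.2 kcal/mol
equation 2 reversed and × 3 (NH3 must end up as a reactant; ×3 to match 3 NH3 in the target): (-3)·(-11.0) = +33.0 kcal/mol
equation 3 as written (N2O5 already on the product side): +2.7 kcal/mol
Combining the equations, ΔH° = (2)·(+21.6) + (-3)·(-11.0) + (1)·(+2.7) = 78.9 kcal/mol

ΔH° = 78.9 kcal/mol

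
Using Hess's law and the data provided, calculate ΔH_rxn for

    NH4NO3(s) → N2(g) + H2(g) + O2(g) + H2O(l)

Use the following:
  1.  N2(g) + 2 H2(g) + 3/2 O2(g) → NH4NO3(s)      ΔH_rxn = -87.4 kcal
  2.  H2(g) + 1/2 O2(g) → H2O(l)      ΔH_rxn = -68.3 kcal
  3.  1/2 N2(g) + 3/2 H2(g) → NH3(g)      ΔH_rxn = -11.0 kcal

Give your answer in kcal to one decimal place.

ΔH_rxn = 19.1 kcal

eq. 1 reversed: +87.4 kcal
eq. 2 as written: -68.3 kcal
eq. 3: not needed.
Since enthalpy is a state function, ΔH_rxn = (-1)·(-87.4) + (1)·(-68.3) = 19.1 kcal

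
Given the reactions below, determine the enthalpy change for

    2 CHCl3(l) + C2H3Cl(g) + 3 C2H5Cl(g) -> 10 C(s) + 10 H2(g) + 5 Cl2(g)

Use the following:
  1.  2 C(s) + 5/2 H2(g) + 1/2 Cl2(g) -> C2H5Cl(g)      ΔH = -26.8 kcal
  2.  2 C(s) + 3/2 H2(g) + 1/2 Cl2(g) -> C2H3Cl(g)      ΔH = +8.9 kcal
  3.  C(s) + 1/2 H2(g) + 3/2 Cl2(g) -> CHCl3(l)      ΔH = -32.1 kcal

ΔH = 135.7 kcal

eq. 1 reversed and × 3 (reverse to put C2H5Cl(g) on the reactant side; ×3 to match 3 C2H5Cl(g) in the target): (-3)·(-26.8) = +80.4 kcal
eq. 2 reversed (reverse to put C2H3Cl(g) on the reactant side): -8.9 kcal
eq. 3 reversed and × 2 (CHCl3(l) must end up as a reactant; ×2 to match 2 CHCl3(l) in the target): (-2)·(-32.1) = +64.2 kcal
By Hess's law, ΔH = (+80.4) + (-8.9) + (+64.2) = 135.7 kcal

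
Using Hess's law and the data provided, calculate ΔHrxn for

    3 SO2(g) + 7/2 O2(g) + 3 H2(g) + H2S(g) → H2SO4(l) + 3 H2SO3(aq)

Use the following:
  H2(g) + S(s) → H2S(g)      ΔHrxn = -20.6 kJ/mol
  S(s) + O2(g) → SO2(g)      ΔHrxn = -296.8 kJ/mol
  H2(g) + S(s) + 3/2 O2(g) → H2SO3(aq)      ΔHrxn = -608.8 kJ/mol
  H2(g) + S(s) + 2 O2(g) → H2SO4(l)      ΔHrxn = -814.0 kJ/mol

ΔHrxn = -1729.4 kJ/mol

equation 1 reversed: +20.6 kJ/mol
equation 2 reversed and × 3: (-3)·(-296.8) = +890.4 kJ/mol
equation 3 × 3: (3)·(-608.8) = -1826.4 kJ/mol
equation 4 as written: -814.0 kJ/mol
Combining the equations, ΔHrxn = (+20.6) + (+890.4) + (-1826.4) + (-814.0) = -1729.4 kJ/mol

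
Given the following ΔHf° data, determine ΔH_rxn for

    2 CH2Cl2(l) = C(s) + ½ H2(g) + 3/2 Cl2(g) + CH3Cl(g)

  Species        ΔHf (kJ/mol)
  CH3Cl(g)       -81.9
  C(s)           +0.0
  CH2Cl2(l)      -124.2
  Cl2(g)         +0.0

Products: 1·(+0.0) + 1/2·(+0.0) + 3/2·(+0.0) + 1·(-81.9) = -81.9
Reactants: 2·(-124.2) = -248.4
ΔH_rxn = (-81.9) − (-248.4) = 166.5 kJ/mol

ΔH_rxn = 166.5 kJ/mol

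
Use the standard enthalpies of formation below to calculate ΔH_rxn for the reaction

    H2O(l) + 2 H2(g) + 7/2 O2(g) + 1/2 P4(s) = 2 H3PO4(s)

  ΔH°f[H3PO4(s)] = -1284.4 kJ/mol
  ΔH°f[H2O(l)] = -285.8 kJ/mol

ΔH°rxn = Σ nΔHf°(products) − Σ nΔHf°(reactants).
Products: 2·(-1284.4) = -2568.8
Reactants: 1·(-285.8) + 2·(+0.0) + 7/2·(+0.0) + 1/2·(+0.0) = -285.8
ΔH_rxn = (-2568.8) − (-285.8) = -2283.0 kJ/mol

ΔH_rxn = -2283.0 kJ/mol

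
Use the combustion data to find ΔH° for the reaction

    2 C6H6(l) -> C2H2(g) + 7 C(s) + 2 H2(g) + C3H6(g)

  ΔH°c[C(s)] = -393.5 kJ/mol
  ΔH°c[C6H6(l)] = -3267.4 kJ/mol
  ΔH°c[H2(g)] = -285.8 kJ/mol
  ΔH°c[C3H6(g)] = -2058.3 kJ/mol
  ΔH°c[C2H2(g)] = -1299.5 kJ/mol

ΔH° = 149.1 kJ/mol

With combustion enthalpies, reactants minus products:
= [2·(-3267.4)] − [1·(-1299.5) + 7·(-393.5) + 2·(-285.8) + 1·(-2058.3)]
= 149.1 kJ/mol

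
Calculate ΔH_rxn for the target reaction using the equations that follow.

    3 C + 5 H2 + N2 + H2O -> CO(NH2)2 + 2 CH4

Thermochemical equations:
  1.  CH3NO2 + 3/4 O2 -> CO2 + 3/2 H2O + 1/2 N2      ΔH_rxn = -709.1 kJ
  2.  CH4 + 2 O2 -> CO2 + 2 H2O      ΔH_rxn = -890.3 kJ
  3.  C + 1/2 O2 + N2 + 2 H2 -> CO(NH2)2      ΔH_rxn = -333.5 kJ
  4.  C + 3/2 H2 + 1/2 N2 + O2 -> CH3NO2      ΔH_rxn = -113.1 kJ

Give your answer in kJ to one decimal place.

ΔH_rxn = -197.3 kJ

eq. 1 × 2: (2)·(-709.1) = -1418.2 kJ
eq. 2 reversed and × 2 (CH4 must end up as a product; ×2 to match 2 CH4 in the target): (-2)·(-890.3) = +1780.6 kJ
eq. 3 as written (CO(NH2)2 already on the product side): -333.5 kJ
eq. 4 × 2: (2)·(-113.1) = -226.2 kJ
Combining the equations, ΔH_rxn = (2)·(-709.1) + (-2)·(-890.3) + (1)·(-333.5) + (2)·(-113.1) = -197.3 kJ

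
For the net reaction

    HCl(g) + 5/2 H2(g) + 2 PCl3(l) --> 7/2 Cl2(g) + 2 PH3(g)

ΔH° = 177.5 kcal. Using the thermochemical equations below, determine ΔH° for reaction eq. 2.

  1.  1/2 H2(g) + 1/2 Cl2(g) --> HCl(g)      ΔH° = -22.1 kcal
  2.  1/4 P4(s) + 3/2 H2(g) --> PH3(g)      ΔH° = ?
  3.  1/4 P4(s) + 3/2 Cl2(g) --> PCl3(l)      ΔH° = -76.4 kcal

ΔH° = 1.3 kcal

eq. 1 reversed: +22.1 kcal
eq. 2 × 2: contributes 2·x
eq. 3 reversed and × 2: (-2)·(-76.4) = +152.8 kcal
+177.5 = (+22.1) + (+152.8) + 2·x
x = (+177.5 − (+174.9)) / (2) = 1.3 kcal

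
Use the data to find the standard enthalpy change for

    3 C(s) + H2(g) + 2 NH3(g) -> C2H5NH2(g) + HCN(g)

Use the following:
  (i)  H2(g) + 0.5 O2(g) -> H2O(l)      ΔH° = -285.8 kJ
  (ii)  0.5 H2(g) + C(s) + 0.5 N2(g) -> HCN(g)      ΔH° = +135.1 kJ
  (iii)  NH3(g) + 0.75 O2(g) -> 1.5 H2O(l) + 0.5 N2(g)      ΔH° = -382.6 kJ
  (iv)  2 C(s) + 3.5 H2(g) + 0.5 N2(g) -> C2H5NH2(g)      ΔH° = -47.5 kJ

(i) reversed and × 3: (-3)·(-285.8) = +857.4 kJ
(ii) as written: +135.1 kJ
(iii) × 2: (2)·(-382.6) = -765.2 kJ
(iv) as written: -47.5 kJ
ΔH° = (+857.4) + (+135.1) + (-765.2) + (-47.5) = 179.8 kJ

ΔH° = 179.8 kJ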